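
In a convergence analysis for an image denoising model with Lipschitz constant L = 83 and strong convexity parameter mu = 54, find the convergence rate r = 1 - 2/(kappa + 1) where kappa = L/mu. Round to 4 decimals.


Step 1: Compute the condition number.
kappa = L/mu = 83/54 = 1.537
Step 2: Compute the convergence rate.
r = 1 - 2/(kappa + 1) = 1 - 2*mu/(L + mu) = (L - mu)/(L + mu) = 29/137 = 0.2117


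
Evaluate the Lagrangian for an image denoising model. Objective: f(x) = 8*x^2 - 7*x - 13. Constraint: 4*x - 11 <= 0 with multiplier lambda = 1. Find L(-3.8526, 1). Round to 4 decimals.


Step 1: Evaluate f(x).
f(-3.8526) = 8*(-3.8526)^2 - 7*(-3.8526) - 13 = 132.7084
Step 2: Evaluate g(x).
g(-3.8526) = 4*-3.8526 - 11 = -26.4104
Step 3: Compute Lagrangian.
L = 132.7084 + 1*-26.4104 = 106.298


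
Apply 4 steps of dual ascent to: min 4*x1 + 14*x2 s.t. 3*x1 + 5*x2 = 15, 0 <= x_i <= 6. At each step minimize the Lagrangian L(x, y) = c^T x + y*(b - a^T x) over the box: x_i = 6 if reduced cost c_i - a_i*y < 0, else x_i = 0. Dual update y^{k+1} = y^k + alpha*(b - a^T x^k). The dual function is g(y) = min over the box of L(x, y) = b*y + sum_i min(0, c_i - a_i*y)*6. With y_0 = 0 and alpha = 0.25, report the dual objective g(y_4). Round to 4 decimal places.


Dual ascent for LP: min 4*x1 + 14*x2, 3*x1 + 5*x2 = 15, 0 <= x_i <= 6
Step 1: y^k = 0.0, reduced costs: (4.0, 14.0)
  x^k = (0.0, 0.0), subgradient = b - a^T x = 15.0
  y^{k+1} = 0.0 + 0.25*15.0 = 3.75
Step 2: y^k = 3.75, reduced costs: (-7.25, -4.75)
  x^k = (6.0, 6.0), subgradient = b - a^T x = -33.0
  y^{k+1} = 3.75 + 0.25*-33.0 = -4.5
Step 3: y^k = -4.5, reduced costs: (17.5, 36.5)
  x^k = (0.0, 0.0), subgradient = b - a^T x = 15.0
  y^{k+1} = -4.5 + 0.25*15.0 = -0.75
Step 4: y^k = -0.75, reduced costs: (6.25, 17.75)
  x^k = (0.0, 0.0), subgradient = b - a^T x = 15.0
  y^{k+1} = -0.75 + 0.25*15.0 = 3.0
Dual objective at y_4 = 3.0: reduced costs (-5.0, -1.0), box minimizer x = (6.0, 6.0)
g(y_4) = b*y + (c1 - a1*y)*x1 + (c2 - a2*y)*x2 = 15*3.0 + (-5.0)*6.0 + (-1.0)*6.0 = 45.0 - 30.0 - 6.0 = 9.0


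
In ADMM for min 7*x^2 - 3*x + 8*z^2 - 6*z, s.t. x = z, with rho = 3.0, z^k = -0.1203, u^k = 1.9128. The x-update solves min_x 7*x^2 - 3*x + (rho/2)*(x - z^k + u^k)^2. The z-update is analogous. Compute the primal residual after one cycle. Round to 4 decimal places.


ADMM iteration with rho = 3.0, z^k = -0.1203, u^k = 1.9128
Step 1: x-update.
Minimize 7*x^2 - 3*x + (3.0/2)*(x + 0.1203 + 1.9128)^2
FOC: (2*7 + 3.0)*x = 3 + 3.0*(-0.1203 - 1.9128)
x^{k+1} = -0.1823
Step 2: z-update.
Minimize 8*z^2 - 6*z + (3.0/2)*(-0.1823 - z + 1.9128)^2
FOC: (2*8 + 3.0)*z = 6 + 3.0*(-0.1823 + 1.9128)
z^{k+1} = 0.589
Step 3: u-update.
u^{k+1} = 1.9128 - 0.1823 - 0.589 = 1.1415
Step 4: Primal residual = |-0.1823 - 0.589| = 0.7713


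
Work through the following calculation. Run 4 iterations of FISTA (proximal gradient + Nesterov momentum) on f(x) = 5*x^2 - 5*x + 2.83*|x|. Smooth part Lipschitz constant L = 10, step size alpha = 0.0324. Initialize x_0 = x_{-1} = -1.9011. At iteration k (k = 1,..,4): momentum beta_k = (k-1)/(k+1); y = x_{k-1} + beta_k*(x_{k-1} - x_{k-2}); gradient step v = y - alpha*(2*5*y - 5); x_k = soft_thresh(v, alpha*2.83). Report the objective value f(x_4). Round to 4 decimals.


FISTA on f(x) = 5*x^2 - 5*x + 2.83*|x|
L = 10, alpha = 0.0324
Iteration 1: beta = 0.0, y = -1.9011 + 0.0*(-1.9011 + 1.9011) = -1.9011
  grad(y) = -24.011, v = y - alpha*grad = -1.1231
  prox(v) = soft_thresh(-1.1231, 0.0917) = -1.0315
Iteration 2: beta = 0.3333, y = -1.0315 + 0.3333*(-1.0315 + 1.9011) = -0.7416
  grad(y) = -12.4157, v = y - alpha*grad = -0.3393
  prox(v) = soft_thresh(-0.3393, 0.0917) = -0.2476
Iteration 3: beta = 0.5, y = -0.2476 + 0.5*(-0.2476 + 1.0315) = 0.1443
  grad(y) = -3.5569, v = y - alpha*grad = 0.2596
  prox(v) = soft_thresh(0.2596, 0.0917) = 0.1679
Iteration 4: beta = 0.6, y = 0.1679 + 0.6*(0.1679 + 0.2476) = 0.4171
  grad(y) = -0.8285, v = y - alpha*grad = 0.444
  prox(v) = soft_thresh(0.444, 0.0917) = 0.3523
f(x_4) = 5*0.3523^2 - 5*0.3523 + 2.83*|0.3523| = -0.1439


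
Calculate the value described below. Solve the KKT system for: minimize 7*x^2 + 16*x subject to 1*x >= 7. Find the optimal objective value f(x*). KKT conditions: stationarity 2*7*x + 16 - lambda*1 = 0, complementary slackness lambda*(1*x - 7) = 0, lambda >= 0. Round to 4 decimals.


Step 1: Try lambda = 0 (constraint inactive).
x_unc = -16/(2*7) = -1.1429
Check: 1*-1.1429 = -1.1429 < 7 -- violated!
Step 2: Constraint must be active: 1*x = 7
x* = 7/1 = 7.0
lambda = (2*7*7.0 + 16)/1 = 114.0
Step 3: Compute optimal value.
f(x*) = 7*7.0^2 + 16*7.0 = 455.0


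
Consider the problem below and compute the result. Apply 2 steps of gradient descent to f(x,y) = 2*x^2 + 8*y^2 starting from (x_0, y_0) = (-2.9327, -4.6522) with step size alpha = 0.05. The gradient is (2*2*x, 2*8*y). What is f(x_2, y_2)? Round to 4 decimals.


Gradient descent on f(x,y) = 2*x^2 + 8*y^2.
Starting point: (-2.9327, -4.6522), alpha = 0.05
Step 1: grad_x = 2*2*-2.9327 = -11.7308, grad_y = 2*8*-4.6522 = -74.4352
  x_1 = -2.9327 - 0.05*-11.7308 = -2.3462
  y_1 = -4.6522 - 0.05*-74.4352 = -0.9304
Step 2: grad_x = 2*2*-2.3462 = -9.3846, grad_y = 2*8*-0.9304 = -14.887
  x_2 = -2.3462 - 0.05*-9.3846 = -1.8769
  y_2 = -0.9304 - 0.05*-14.887 = -0.1861
f(-1.8769, -0.1861) = 2*(-1.8769)^2 + 8*(-0.1861)^2 = 7.3227


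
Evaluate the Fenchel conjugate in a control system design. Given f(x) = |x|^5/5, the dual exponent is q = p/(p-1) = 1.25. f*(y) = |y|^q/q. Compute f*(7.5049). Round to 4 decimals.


The conjugate exponent q satisfies 1/p + 1/q = 1.
p = 5, so q = 5/(5 - 1) = 1.25
|y|^q = 7.5049^1.25 = 12.4217
f*(7.5049) = 12.4217 / 1.25 = 9.9374


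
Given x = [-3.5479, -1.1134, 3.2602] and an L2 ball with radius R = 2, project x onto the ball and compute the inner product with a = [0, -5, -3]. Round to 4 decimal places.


Step 1: Compute ||x|| (intermediates to 6 decimals).
||x|| = sqrt((-3.5479)^2 + (-1.1134)^2 + 3.2602^2) = 4.945317
Step 2: Project.
Since ||x|| > R, scale = R/||x|| = 2/4.945317 = 0.404423, proj(x) = scale * x
proj(x) = [-1.434852, -0.450285, 1.3185]
Step 3: Dot product.
a^T * proj(x) = 0*(-1.434852) - 5*(-0.450285) - 3*1.3185 = -1.7041


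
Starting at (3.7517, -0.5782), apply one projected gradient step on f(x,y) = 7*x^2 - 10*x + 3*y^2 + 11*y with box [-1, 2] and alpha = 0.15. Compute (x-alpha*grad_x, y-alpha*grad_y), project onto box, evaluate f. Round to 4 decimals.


Step 1: Compute gradient at (3.7517, -0.5782).
grad_x = 2*7*3.7517 - 10 = 42.5238
grad_y = 2*3*-0.5782 + 11 = 7.5308
Step 2: Gradient step.
x_raw = 3.7517 - 0.15*42.5238 = -2.6269
y_raw = -0.5782 - 0.15*7.5308 = -1.7078
Step 3: Project onto [-1, 2].
x_proj = clip(-2.6269) = -1.0
y_proj = clip(-1.7078) = -1.0
Step 4: Evaluate f.
f(-1.0, -1.0) = 9.0


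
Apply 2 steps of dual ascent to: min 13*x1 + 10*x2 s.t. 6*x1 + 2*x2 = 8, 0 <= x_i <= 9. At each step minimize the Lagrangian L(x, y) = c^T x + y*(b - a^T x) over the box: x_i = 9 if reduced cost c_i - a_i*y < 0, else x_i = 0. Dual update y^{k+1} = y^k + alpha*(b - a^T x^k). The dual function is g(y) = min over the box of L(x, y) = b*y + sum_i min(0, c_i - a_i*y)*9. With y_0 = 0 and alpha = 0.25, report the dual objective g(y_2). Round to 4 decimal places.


Dual ascent for LP: min 13*x1 + 10*x2, 6*x1 + 2*x2 = 8, 0 <= x_i <= 9
Step 1: y^k = 0.0, reduced costs: (13.0, 10.0)
  x^k = (0.0, 0.0), subgradient = b - a^T x = 8.0
  y^{k+1} = 0.0 + 0.25*8.0 = 2.0
Step 2: y^k = 2.0, reduced costs: (1.0, 6.0)
  x^k = (0.0, 0.0), subgradient = b - a^T x = 8.0
  y^{k+1} = 2.0 + 0.25*8.0 = 4.0
Dual objective at y_2 = 4.0: reduced costs (-11.0, 2.0), box minimizer x = (9.0, 0.0)
g(y_2) = b*y + (c1 - a1*y)*x1 + (c2 - a2*y)*x2 = 8*4.0 + (-11.0)*9.0 + 2.0*0.0 = 32.0 - 99.0 + 0.0 = -67.0


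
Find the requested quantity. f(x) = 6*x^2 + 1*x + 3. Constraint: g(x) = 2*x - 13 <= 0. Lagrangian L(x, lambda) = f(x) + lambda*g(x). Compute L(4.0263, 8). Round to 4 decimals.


Step 1: Evaluate f(x).
f(4.0263) = 6*4.0263^2 + 1*4.0263 + 3 = 104.2929
Step 2: Evaluate g(x).
g(4.0263) = 2*4.0263 - 13 = -4.9474
Step 3: Compute Lagrangian.
L = 104.2929 + 8*-4.9474 = 64.7137


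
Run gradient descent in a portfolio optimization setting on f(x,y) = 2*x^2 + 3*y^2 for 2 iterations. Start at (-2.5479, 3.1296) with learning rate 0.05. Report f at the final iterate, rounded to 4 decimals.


Gradient descent on f(x,y) = 2*x^2 + 3*y^2.
Starting point: (-2.5479, 3.1296), alpha = 0.05
Step 1: grad_x = 2*2*-2.5479 = -10.1916, grad_y = 2*3*3.1296 = 18.7776
  x_1 = -2.5479 - 0.05*-10.1916 = -2.0383
  y_1 = 3.1296 - 0.05*18.7776 = 2.1907
Step 2: grad_x = 2*2*-2.0383 = -8.1533, grad_y = 2*3*2.1907 = 13.1443
  x_2 = -2.0383 - 0.05*-8.1533 = -1.6307
  y_2 = 2.1907 - 0.05*13.1443 = 1.5335
f(-1.6307, 1.5335) = 2*(-1.6307)^2 + 3*1.5335^2 = 12.373


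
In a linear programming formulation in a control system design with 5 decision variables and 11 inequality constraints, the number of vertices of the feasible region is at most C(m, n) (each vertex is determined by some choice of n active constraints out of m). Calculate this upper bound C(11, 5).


Each vertex corresponds to some choice of n active constraints out of m, so the number of vertices is at most C(m, n) = m! / (n!(m-n)!).
m = 11, n = 5
Numerator: 11 * 10 * 9 * 8 * 7
Denominator: 5! = 120
C(11, 5) = 462


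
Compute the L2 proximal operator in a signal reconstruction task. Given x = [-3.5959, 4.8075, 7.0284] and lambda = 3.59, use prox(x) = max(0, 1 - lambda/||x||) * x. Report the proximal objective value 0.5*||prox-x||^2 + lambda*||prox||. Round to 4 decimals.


Step 1: Compute ||x||.
||x|| = 9.2434
Step 2: Compute scaling factor.
scale = max(0, 1 - 3.59/9.2434) = 0.6116
Step 3: prox(x) = [-2.1993, 2.9403, 4.2987]
||prox(x)|| = 5.6534
Step 4: Proximal objective.
0.5*||prox-x||^2 = 6.4441
lambda*||prox|| = 20.2957
Total = 26.7399


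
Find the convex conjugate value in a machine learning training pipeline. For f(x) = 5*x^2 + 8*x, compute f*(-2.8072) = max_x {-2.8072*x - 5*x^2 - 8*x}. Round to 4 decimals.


f*(y) = sup_x {y*x - a*x^2 - b*x} = sup_x {(y-b)*x - a*x^2}
FOC: (y - b) - 2a*x = 0 => x* = (y - b)/(2a)
x* = (-2.8072 - 8)/(2*5) = -1.0807
f*(-2.8072) = (y-b)^2/(4a) = (-2.8072 - 8)^2/(4*5)
= 116.7956/20 = 5.8398


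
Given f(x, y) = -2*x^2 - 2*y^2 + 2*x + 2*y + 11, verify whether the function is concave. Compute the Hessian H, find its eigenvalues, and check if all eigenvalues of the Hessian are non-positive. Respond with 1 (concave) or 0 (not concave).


The Hessian of f(x,y) = -2*x^2 - 2*y^2 + 2*x + 2*y + 11 is:
H = [[-4, 0], [0, -4]]
Trace = -4 - 4 = -8
Determinant = -4*-4 - (0)^2 = 16
Discriminant = (-8)^2 - 4*16 = 0.0
Eigenvalues: lambda_1 = -4.0, lambda_2 = -4.0
The function is concave.

1


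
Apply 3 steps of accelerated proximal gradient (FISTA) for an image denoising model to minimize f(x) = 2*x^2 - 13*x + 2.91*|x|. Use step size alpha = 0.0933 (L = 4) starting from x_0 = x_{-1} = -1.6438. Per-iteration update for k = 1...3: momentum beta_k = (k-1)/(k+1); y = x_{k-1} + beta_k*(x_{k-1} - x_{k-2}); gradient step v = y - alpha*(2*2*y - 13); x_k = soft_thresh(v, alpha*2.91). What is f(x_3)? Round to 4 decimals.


FISTA on f(x) = 2*x^2 - 13*x + 2.91*|x|
L = 4, alpha = 0.0933
Iteration 1: beta = 0.0, y = -1.6438 + 0.0*(-1.6438 + 1.6438) = -1.6438
  grad(y) = -19.5752, v = y - alpha*grad = 0.1826
  prox(v) = soft_thresh(0.1826, 0.2715) = 0.0
Iteration 2: beta = 0.3333, y = 0.0 + 0.3333*(0.0 + 1.6438) = 0.5479
  grad(y) = -10.8083, v = y - alpha*grad = 1.5563
  prox(v) = soft_thresh(1.5563, 0.2715) = 1.2848
Iteration 3: beta = 0.5, y = 1.2848 + 0.5*(1.2848 - 0.0) = 1.9273
  grad(y) = -5.291, v = y - alpha*grad = 2.4209
  prox(v) = soft_thresh(2.4209, 0.2715) = 2.1494
f(x_3) = 2*2.1494^2 - 13*2.1494 + 2.91*|2.1494| = -12.4476


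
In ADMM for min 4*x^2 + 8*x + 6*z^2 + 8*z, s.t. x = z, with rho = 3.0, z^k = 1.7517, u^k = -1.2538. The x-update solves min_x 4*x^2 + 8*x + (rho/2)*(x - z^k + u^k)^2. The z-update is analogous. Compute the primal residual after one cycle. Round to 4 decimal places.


ADMM iteration with rho = 3.0, z^k = 1.7517, u^k = -1.2538
Step 1: x-update.
Minimize 4*x^2 + 8*x + (3.0/2)*(x - 1.7517 - 1.2538)^2
FOC: (2*4 + 3.0)*x = -8 + 3.0*(1.7517 + 1.2538)
x^{k+1} = 0.0924
Step 2: z-update.
Minimize 6*z^2 + 8*z + (3.0/2)*(0.0924 - z - 1.2538)^2
FOC: (2*6 + 3.0)*z = -8 + 3.0*(0.0924 - 1.2538)
z^{k+1} = -0.7656
Step 3: u-update.
u^{k+1} = -1.2538 + 0.0924 + 0.7656 = -0.3958
Step 4: Primal residual = |0.0924 + 0.7656| = 0.858


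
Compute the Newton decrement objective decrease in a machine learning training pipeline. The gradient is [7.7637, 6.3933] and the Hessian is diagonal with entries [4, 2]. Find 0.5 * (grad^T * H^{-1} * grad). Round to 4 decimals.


Step 1: H is diagonal, so H^(-1) * g = [1.9409, 3.1967].
Step 2: g^T H^(-1) g = sum_i g_i^2 / H_ii
  = (7.7637)^2/4 + (6.3933)^2/2
  = 15.0688 + 20.4371 = 35.5059
Step 3: Objective decrease = 0.5 * g^T H^(-1) g = 17.753


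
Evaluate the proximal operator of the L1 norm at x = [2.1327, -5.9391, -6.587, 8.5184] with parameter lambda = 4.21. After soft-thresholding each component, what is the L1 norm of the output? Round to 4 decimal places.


Soft-thresholding with lambda = 4.21:
prox(2.1327) = sign(2.1327)*max(|2.1327| - 4.21, 0) = 0.0
prox(-5.9391) = sign(-5.9391)*max(|-5.9391| - 4.21, 0) = -1.7291
prox(-6.587) = sign(-6.587)*max(|-6.587| - 4.21, 0) = -2.377
prox(8.5184) = sign(8.5184)*max(|8.5184| - 4.21, 0) = 4.3084
prox(x) = [0.0, -1.7291, -2.377, 4.3084]
||prox(x)||_1 = 0.0 + 1.7291 + 2.377 + 4.3084 = 8.4145


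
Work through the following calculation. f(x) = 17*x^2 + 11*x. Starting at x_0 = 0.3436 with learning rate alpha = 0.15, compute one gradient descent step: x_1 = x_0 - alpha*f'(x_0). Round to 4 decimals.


We compute the gradient at x_0 and apply the update.
f'(x) = 34*x + 11
f'(0.3436) = 34*0.3436 + 11 = 22.6824
x_1 = 0.3436 - 0.15*22.6824 = -3.0588


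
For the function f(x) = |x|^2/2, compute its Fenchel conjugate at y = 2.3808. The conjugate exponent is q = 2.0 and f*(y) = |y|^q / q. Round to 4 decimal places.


The conjugate exponent q satisfies 1/p + 1/q = 1.
p = 2, so q = 2/(2 - 1) = 2.0
|y|^q = 2.3808^2.0 = 5.6682
f*(2.3808) = 5.6682 / 2.0 = 2.8341


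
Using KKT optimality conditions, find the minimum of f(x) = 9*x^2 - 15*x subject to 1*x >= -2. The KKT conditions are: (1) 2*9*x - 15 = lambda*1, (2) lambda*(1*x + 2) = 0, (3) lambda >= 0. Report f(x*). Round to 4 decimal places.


Step 1: Try lambda = 0 (constraint inactive).
Stationarity: 2*9*x - 15 = 0
x* = 15/(2*9) = 5/6 = 0.8333 (rounded; the exact value 5/6 is used below)
Check constraint: 1*0.8333 = 0.8333 >= -2 -- satisfied.
Step 2: Compute optimal value.
f(x*) = 9*(5/6)^2 - 15*(5/6) = -6.25


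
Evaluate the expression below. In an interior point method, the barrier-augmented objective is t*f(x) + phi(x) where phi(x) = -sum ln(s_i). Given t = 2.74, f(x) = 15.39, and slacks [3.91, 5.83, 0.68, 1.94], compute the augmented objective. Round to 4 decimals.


Step 1: Compute log-barrier.
ln values: [1.3635, 1.763, -0.3857, 0.6627]
phi = -(1.3635 + 1.763 - 0.3857 + 0.6627) = -3.4036
Step 2: Compute augmented objective.
t*f(x) = 2.74*15.39 = 42.1686
Total = 42.1686 - 3.4036 = 38.765


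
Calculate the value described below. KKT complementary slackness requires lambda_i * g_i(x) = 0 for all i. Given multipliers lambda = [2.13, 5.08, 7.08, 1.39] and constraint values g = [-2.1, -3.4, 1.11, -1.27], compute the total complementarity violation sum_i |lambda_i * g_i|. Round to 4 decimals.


KKT complementary slackness check:
lambda_1 * g_1 = 2.13 * -2.1 = -4.473
lambda_2 * g_2 = 5.08 * -3.4 = -17.272
lambda_3 * g_3 = 7.08 * 1.11 = 7.8588
lambda_4 * g_4 = 1.39 * -1.27 = -1.7653
Total violation = 4.473 + 17.272 + 7.8588 + 1.7653 = 31.3691


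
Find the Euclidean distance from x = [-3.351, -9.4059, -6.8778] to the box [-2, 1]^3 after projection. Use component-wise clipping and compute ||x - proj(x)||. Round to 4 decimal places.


Project each component onto [-2, 1].
clip(-3.351) = -2.0, clip(-9.4059) = -2.0, clip(-6.8778) = -2.0
Projection = [-2.0, -2.0, -2.0]
Squared diffs: [1.8252, 54.8474, 23.7929]
Distance = sqrt(80.4655) = 8.9703


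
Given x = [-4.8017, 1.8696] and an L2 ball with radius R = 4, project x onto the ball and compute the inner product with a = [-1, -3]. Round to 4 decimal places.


Step 1: Compute ||x|| (intermediates to 6 decimals).
||x|| = sqrt((-4.8017)^2 + 1.8696^2) = 5.152837
Step 2: Project.
Since ||x|| > R, scale = R/||x|| = 4/5.152837 = 0.776271, proj(x) = scale * x
proj(x) = [-3.72742, 1.451316]
Step 3: Dot product.
a^T * proj(x) = -1*(-3.72742) - 3*1.451316 = -0.6265


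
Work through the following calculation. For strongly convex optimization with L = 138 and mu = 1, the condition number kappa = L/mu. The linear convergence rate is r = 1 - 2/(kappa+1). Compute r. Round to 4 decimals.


Step 1: Compute the condition number.
kappa = L/mu = 138/1 = 138.0
Step 2: Compute the convergence rate.
r = 1 - 2/(kappa + 1) = 1 - 2*mu/(L + mu) = (L - mu)/(L + mu) = 137/139 = 0.9856


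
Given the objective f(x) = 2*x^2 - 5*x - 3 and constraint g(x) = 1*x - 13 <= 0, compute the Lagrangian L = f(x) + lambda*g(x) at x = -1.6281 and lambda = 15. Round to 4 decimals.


Step 1: Evaluate f(x).
f(-1.6281) = 2*(-1.6281)^2 - 5*(-1.6281) - 3 = 10.4419
Step 2: Evaluate g(x).
g(-1.6281) = 1*-1.6281 - 13 = -14.6281
Step 3: Compute Lagrangian.
L = 10.4419 + 15*-14.6281 = -208.9796


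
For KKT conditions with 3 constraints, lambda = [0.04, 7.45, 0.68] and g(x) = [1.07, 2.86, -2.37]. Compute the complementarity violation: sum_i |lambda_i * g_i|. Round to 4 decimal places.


KKT complementary slackness check:
lambda_1 * g_1 = 0.04 * 1.07 = 0.0428
lambda_2 * g_2 = 7.45 * 2.86 = 21.307
lambda_3 * g_3 = 0.68 * -2.37 = -1.6116
Total violation = 0.0428 + 21.307 + 1.6116 = 22.9614


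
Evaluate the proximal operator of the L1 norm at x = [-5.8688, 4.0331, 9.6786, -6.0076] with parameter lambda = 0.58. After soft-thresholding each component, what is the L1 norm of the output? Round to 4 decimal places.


Soft-thresholding with lambda = 0.58:
prox(-5.8688) = sign(-5.8688)*max(|-5.8688| - 0.58, 0) = -5.2888
prox(4.0331) = sign(4.0331)*max(|4.0331| - 0.58, 0) = 3.4531
prox(9.6786) = sign(9.6786)*max(|9.6786| - 0.58, 0) = 9.0986
prox(-6.0076) = sign(-6.0076)*max(|-6.0076| - 0.58, 0) = -5.4276
prox(x) = [-5.2888, 3.4531, 9.0986, -5.4276]
||prox(x)||_1 = 5.2888 + 3.4531 + 9.0986 + 5.4276 = 23.2681


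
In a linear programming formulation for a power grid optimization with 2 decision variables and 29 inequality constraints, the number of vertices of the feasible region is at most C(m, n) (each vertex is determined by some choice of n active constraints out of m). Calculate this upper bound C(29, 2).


Each vertex corresponds to some choice of n active constraints out of m, so the number of vertices is at most C(m, n) = m! / (n!(m-n)!).
m = 29, n = 2
Numerator: 29 * 28
Denominator: 2! = 2
C(29, 2) = 406


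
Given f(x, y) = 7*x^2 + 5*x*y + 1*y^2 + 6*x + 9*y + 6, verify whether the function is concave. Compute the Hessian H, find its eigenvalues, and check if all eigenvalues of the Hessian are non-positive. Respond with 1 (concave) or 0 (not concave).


The Hessian of f(x,y) = 7*x^2 + 5*x*y + 1*y^2 + 6*x + 9*y + 6 is:
H = [[14, 5], [5, 2]]
Trace = 14 + 2 = 16
Determinant = 14*2 - (5)^2 = 3
Discriminant = (16)^2 - 4*3 = 244.0
Eigenvalues: lambda_1 = 0.1898, lambda_2 = 15.8102
The function is not concave.

0


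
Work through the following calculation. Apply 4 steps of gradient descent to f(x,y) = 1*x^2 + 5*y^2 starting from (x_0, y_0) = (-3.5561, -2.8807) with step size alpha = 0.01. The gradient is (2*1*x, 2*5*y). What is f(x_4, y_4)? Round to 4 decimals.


Gradient descent on f(x,y) = 1*x^2 + 5*y^2.
Starting point: (-3.5561, -2.8807), alpha = 0.01
Step 1: grad_x = 2*1*-3.5561 = -7.1122, grad_y = 2*5*-2.8807 = -28.807
  x_1 = -3.5561 - 0.01*-7.1122 = -3.485
  y_1 = -2.8807 - 0.01*-28.807 = -2.5926
Step 2: grad_x = 2*1*-3.485 = -6.97, grad_y = 2*5*-2.5926 = -25.9263
  x_2 = -3.485 - 0.01*-6.97 = -3.4153
  y_2 = -2.5926 - 0.01*-25.9263 = -2.3334
Step 3: grad_x = 2*1*-3.4153 = -6.8306, grad_y = 2*5*-2.3334 = -23.3337
  x_3 = -3.4153 - 0.01*-6.8306 = -3.347
  y_3 = -2.3334 - 0.01*-23.3337 = -2.1
Step 4: grad_x = 2*1*-3.347 = -6.6939, grad_y = 2*5*-2.1 = -21.0003
  x_4 = -3.347 - 0.01*-6.6939 = -3.28
  y_4 = -2.1 - 0.01*-21.0003 = -1.89
f(-3.28, -1.89) = 1*(-3.28)^2 + 5*(-1.89)^2 = 28.6196


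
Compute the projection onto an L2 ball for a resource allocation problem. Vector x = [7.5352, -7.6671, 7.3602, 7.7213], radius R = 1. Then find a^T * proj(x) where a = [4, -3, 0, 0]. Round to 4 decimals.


Step 1: Compute ||x|| (intermediates to 6 decimals).
||x|| = sqrt(7.5352^2 + (-7.6671)^2 + 7.3602^2 + 7.7213^2) = 15.14446
Step 2: Project.
Since ||x|| > R, scale = R/||x|| = 1/15.14446 = 0.066031, proj(x) = scale * x
proj(x) = [0.497557, -0.506266, 0.486001, 0.509845]
Step 3: Dot product.
a^T * proj(x) = 4*0.497557 - 3*(-0.506266) + 0*0.486001 + 0*0.509845 = 3.509


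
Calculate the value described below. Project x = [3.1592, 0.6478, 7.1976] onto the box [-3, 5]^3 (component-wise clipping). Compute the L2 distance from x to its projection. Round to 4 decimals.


Project each component onto [-3, 5].
clip(3.1592) = 3.1592, clip(0.6478) = 0.6478, clip(7.1976) = 5.0
Projection = [3.1592, 0.6478, 5.0]
Squared diffs: [0.0, 0.0, 4.8294]
Distance = sqrt(4.8294) = 2.1976


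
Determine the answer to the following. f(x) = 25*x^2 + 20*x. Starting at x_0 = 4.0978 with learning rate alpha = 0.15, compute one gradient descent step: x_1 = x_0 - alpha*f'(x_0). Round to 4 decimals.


We compute the gradient at x_0 and apply the update.
f'(x) = 50*x + 20
f'(4.0978) = 50*4.0978 + 20 = 224.89
x_1 = 4.0978 - 0.15*224.89 = -29.6357


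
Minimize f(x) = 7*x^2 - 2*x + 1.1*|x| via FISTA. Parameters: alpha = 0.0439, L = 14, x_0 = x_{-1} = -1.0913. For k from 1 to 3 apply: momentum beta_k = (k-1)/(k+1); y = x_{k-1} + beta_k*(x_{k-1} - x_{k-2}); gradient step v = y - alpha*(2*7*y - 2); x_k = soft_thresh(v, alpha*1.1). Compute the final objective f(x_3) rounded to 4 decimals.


FISTA on f(x) = 7*x^2 - 2*x + 1.1*|x|
L = 14, alpha = 0.0439
Iteration 1: beta = 0.0, y = -1.0913 + 0.0*(-1.0913 + 1.0913) = -1.0913
  grad(y) = -17.2782, v = y - alpha*grad = -0.3328
  prox(v) = soft_thresh(-0.3328, 0.0483) = -0.2845
Iteration 2: beta = 0.3333, y = -0.2845 + 0.3333*(-0.2845 + 1.0913) = -0.0156
  grad(y) = -2.2179, v = y - alpha*grad = 0.0818
  prox(v) = soft_thresh(0.0818, 0.0483) = 0.0335
Iteration 3: beta = 0.5, y = 0.0335 + 0.5*(0.0335 + 0.2845) = 0.1925
  grad(y) = 0.6952, v = y - alpha*grad = 0.162
  prox(v) = soft_thresh(0.162, 0.0483) = 0.1137
f(x_3) = 7*0.1137^2 - 2*0.1137 + 1.1*|0.1137| = -0.0118


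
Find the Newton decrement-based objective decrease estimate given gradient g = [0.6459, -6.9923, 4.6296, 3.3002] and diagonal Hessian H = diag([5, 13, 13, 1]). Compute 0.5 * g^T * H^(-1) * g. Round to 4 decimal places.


Step 1: H is diagonal, so H^(-1) * g = [0.1292, -0.5379, 0.3561, 3.3002].
Step 2: g^T H^(-1) g = sum_i g_i^2 / H_ii
  = (0.6459)^2/5 + (-6.9923)^2/13 + (4.6296)^2/13 + (3.3002)^2/1
  = 0.0834 + 3.7609 + 1.6487 + 10.8913 = 16.3844
Step 3: Objective decrease = 0.5 * g^T H^(-1) g = 8.1922


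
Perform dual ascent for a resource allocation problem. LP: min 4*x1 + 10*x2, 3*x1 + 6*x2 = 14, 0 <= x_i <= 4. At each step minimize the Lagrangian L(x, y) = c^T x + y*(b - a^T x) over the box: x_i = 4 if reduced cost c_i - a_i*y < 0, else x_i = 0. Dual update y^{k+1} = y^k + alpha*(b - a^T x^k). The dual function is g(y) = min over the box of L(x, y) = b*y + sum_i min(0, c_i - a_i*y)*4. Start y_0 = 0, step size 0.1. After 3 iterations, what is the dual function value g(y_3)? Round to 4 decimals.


Dual ascent for LP: min 4*x1 + 10*x2, 3*x1 + 6*x2 = 14, 0 <= x_i <= 4
Step 1: y^k = 0.0, reduced costs: (4.0, 10.0)
  x^k = (0.0, 0.0), subgradient = b - a^T x = 14.0
  y^{k+1} = 0.0 + 0.1*14.0 = 1.4
Step 2: y^k = 1.4, reduced costs: (-0.2, 1.6)
  x^k = (4.0, 0.0), subgradient = b - a^T x = 2.0
  y^{k+1} = 1.4 + 0.1*2.0 = 1.6
Step 3: y^k = 1.6, reduced costs: (-0.8, 0.4)
  x^k = (4.0, 0.0), subgradient = b - a^T x = 2.0
  y^{k+1} = 1.6 + 0.1*2.0 = 1.8
Dual objective at y_3 = 1.8: reduced costs (-1.4, -0.8), box minimizer x = (4.0, 4.0)
g(y_3) = b*y + (c1 - a1*y)*x1 + (c2 - a2*y)*x2 = 14*1.8 + (-1.4)*4.0 + (-0.8)*4.0 = 25.2 - 5.6 - 3.2 = 16.4


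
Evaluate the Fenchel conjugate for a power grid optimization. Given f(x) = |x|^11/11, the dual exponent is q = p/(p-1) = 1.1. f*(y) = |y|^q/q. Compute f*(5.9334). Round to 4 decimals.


The conjugate exponent q satisfies 1/p + 1/q = 1.
p = 11, so q = 11/(11 - 1) = 1.1
|y|^q = 5.9334^1.1 = 7.0898
f*(5.9334) = 7.0898 / 1.1 = 6.4453


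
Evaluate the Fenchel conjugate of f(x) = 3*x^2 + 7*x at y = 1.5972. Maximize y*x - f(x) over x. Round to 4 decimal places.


f*(y) = sup_x {y*x - a*x^2 - b*x} = sup_x {(y-b)*x - a*x^2}
FOC: (y - b) - 2a*x = 0 => x* = (y - b)/(2a)
x* = (1.5972 - 7)/(2*3) = -0.9005
f*(1.5972) = (y-b)^2/(4a) = (1.5972 - 7)^2/(4*3)
= 29.1902/12 = 2.4325


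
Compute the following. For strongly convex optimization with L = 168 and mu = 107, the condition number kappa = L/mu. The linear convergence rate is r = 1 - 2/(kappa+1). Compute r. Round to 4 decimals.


Step 1: Compute the condition number.
kappa = L/mu = 168/107 = 1.5701
Step 2: Compute the convergence rate.
r = 1 - 2/(kappa + 1) = 1 - 2*mu/(L + mu) = (L - mu)/(L + mu) = 61/275 = 0.2218


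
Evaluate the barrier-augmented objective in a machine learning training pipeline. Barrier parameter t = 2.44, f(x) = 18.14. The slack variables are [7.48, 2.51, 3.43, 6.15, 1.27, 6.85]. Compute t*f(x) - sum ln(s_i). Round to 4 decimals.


Step 1: Compute log-barrier.
ln values: [2.0122, 0.9203, 1.2326, 1.8165, 0.239, 1.9242]
phi = -(2.0122 + 0.9203 + 1.2326 + 1.8165 + 0.239 + 1.9242) = -8.1448
Step 2: Compute augmented objective.
t*f(x) = 2.44*18.14 = 44.2616
Total = 44.2616 - 8.1448 = 36.1168


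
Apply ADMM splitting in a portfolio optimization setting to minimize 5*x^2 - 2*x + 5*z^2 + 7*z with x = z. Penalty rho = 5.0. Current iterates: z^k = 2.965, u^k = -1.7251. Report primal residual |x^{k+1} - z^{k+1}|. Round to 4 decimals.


ADMM iteration with rho = 5.0, z^k = 2.965, u^k = -1.7251
Step 1: x-update.
Minimize 5*x^2 - 2*x + (5.0/2)*(x - 2.965 - 1.7251)^2
FOC: (2*5 + 5.0)*x = 2 + 5.0*(2.965 + 1.7251)
x^{k+1} = 1.6967
Step 2: z-update.
Minimize 5*z^2 + 7*z + (5.0/2)*(1.6967 - z - 1.7251)^2
FOC: (2*5 + 5.0)*z = -7 + 5.0*(1.6967 - 1.7251)
z^{k+1} = -0.4761
Step 3: u-update.
u^{k+1} = -1.7251 + 1.6967 + 0.4761 = 0.4477
Step 4: Primal residual = |1.6967 + 0.4761| = 2.1728


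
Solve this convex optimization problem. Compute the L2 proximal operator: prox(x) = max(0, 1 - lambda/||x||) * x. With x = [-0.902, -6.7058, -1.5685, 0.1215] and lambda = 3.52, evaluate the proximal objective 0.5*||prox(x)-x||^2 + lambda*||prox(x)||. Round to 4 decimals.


Step 1: Compute ||x||.
||x|| = 6.9467
Step 2: Compute scaling factor.
scale = max(0, 1 - 3.52/6.9467) = 0.4933
Step 3: prox(x) = [-0.4449, -3.3079, -0.7737, 0.0599]
||prox(x)|| = 3.4267
Step 4: Proximal objective.
0.5*||prox-x||^2 = 6.1952
lambda*||prox|| = 12.062
Total = 18.2571


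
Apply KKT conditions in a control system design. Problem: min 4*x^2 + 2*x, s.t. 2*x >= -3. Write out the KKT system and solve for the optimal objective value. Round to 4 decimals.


Step 1: Try lambda = 0 (constraint inactive).
Stationarity: 2*4*x + 2 = 0
x* = -2/(2*4) = -0.25
Check constraint: 2*-0.25 = -0.5 >= -3 -- satisfied.
Step 2: Compute optimal value.
f(x*) = 4*(-0.25)^2 + 2*(-0.25) = -0.25


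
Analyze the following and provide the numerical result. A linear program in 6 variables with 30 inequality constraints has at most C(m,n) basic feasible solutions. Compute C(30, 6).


Each vertex corresponds to some choice of n active constraints out of m, so the number of vertices is at most C(m, n) = m! / (n!(m-n)!).
m = 30, n = 6
Numerator: 30 * 29 * 28 * 27 * 26 * 25
Denominator: 6! = 720
C(30, 6) = 593775


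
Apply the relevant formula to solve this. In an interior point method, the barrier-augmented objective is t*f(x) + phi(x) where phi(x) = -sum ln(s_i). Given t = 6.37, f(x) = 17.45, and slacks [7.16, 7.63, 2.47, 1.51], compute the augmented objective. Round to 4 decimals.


Step 1: Compute log-barrier.
ln values: [1.9685, 2.0321, 0.9042, 0.4121]
phi = -(1.9685 + 2.0321 + 0.9042 + 0.4121) = -5.3169
Step 2: Compute augmented objective.
t*f(x) = 6.37*17.45 = 111.1565
Total = 111.1565 - 5.3169 = 105.8396


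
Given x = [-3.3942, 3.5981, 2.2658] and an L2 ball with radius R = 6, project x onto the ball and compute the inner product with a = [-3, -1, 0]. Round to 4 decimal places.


Step 1: Compute ||x|| (intermediates to 6 decimals).
||x|| = sqrt((-3.3942)^2 + 3.5981^2 + 2.2658^2) = 5.440659
Step 2: Project.
Since ||x|| <= R, proj = x (no scaling needed).
proj(x) = [-3.3942, 3.5981, 2.2658]
Step 3: Dot product.
a^T * proj(x) = -3*(-3.3942) - 1*3.5981 + 0*2.2658 = 6.5845


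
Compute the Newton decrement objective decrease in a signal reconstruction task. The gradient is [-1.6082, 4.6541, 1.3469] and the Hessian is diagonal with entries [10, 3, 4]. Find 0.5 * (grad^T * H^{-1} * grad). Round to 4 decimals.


Step 1: H is diagonal, so H^(-1) * g = [-0.1608, 1.5514, 0.3367].
Step 2: g^T H^(-1) g = sum_i g_i^2 / H_ii
  = (-1.6082)^2/10 + (4.6541)^2/3 + (1.3469)^2/4
  = 0.2586 + 7.2202 + 0.4535 = 7.9324
Step 3: Objective decrease = 0.5 * g^T H^(-1) g = 3.9662


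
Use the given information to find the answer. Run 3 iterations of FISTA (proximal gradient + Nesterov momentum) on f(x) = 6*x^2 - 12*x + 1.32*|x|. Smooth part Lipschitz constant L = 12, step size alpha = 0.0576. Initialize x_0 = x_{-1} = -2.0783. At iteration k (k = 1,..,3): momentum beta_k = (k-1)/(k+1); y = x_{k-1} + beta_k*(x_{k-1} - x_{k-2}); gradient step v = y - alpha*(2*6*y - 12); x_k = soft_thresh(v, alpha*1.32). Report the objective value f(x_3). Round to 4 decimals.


FISTA on f(x) = 6*x^2 - 12*x + 1.32*|x|
L = 12, alpha = 0.0576
Iteration 1: beta = 0.0, y = -2.0783 + 0.0*(-2.0783 + 2.0783) = -2.0783
  grad(y) = -36.9396, v = y - alpha*grad = 0.0494
  prox(v) = soft_thresh(0.0494, 0.076) = 0.0
Iteration 2: beta = 0.3333, y = 0.0 + 0.3333*(0.0 + 2.0783) = 0.6928
  grad(y) = -3.6868, v = y - alpha*grad = 0.9051
  prox(v) = soft_thresh(0.9051, 0.076) = 0.8291
Iteration 3: beta = 0.5, y = 0.8291 + 0.5*(0.8291 - 0.0) = 1.2436
  grad(y) = 2.9237, v = y - alpha*grad = 1.0752
  prox(v) = soft_thresh(1.0752, 0.076) = 0.9992
f(x_3) = 6*0.9992^2 - 12*0.9992 + 1.32*|0.9992| = -4.681


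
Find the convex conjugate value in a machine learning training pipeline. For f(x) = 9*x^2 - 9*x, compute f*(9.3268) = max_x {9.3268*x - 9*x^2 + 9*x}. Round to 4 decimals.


f*(y) = sup_x {y*x - a*x^2 - b*x} = sup_x {(y-b)*x - a*x^2}
FOC: (y - b) - 2a*x = 0 => x* = (y - b)/(2a)
x* = (9.3268 + 9)/(2*9) = 1.0182
f*(9.3268) = (y-b)^2/(4a) = (9.3268 + 9)^2/(4*9)
= 335.8716/36 = 9.3298


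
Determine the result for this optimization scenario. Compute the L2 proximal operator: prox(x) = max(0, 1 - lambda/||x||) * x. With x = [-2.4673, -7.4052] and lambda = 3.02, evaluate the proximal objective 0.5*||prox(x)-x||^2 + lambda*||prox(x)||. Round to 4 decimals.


Step 1: Compute ||x||.
||x|| = 7.8054
Step 2: Compute scaling factor.
scale = max(0, 1 - 3.02/7.8054) = 0.6131
Step 3: prox(x) = [-1.5127, -4.54]
||prox(x)|| = 4.7854
Step 4: Proximal objective.
0.5*||prox-x||^2 = 4.5602
lambda*||prox|| = 14.4519
Total = 19.0122


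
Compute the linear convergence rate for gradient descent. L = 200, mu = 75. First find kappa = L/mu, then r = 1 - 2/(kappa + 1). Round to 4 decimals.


Step 1: Compute the condition number.
kappa = L/mu = 200/75 = 2.6667
Step 2: Compute the convergence rate.
r = 1 - 2/(kappa + 1) = 1 - 2*mu/(L + mu) = (L - mu)/(L + mu) = 125/275 = 0.4545


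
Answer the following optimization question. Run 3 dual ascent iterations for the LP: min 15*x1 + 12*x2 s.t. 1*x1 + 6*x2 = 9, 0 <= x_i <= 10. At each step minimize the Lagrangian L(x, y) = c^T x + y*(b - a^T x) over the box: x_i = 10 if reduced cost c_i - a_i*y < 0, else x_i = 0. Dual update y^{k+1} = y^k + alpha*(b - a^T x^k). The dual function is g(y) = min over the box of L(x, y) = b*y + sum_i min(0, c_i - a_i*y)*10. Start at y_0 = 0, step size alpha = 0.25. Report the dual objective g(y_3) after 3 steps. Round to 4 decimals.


Dual ascent for LP: min 15*x1 + 12*x2, 1*x1 + 6*x2 = 9, 0 <= x_i <= 10
Step 1: y^k = 0.0, reduced costs: (15.0, 12.0)
  x^k = (0.0, 0.0), subgradient = b - a^T x = 9.0
  y^{k+1} = 0.0 + 0.25*9.0 = 2.25
Step 2: y^k = 2.25, reduced costs: (12.75, -1.5)
  x^k = (0.0, 10.0), subgradient = b - a^T x = -51.0
  y^{k+1} = 2.25 + 0.25*-51.0 = -10.5
Step 3: y^k = -10.5, reduced costs: (25.5, 75.0)
  x^k = (0.0, 0.0), subgradient = b - a^T x = 9.0
  y^{k+1} = -10.5 + 0.25*9.0 = -8.25
Dual objective at y_3 = -8.25: reduced costs (23.25, 61.5), box minimizer x = (0.0, 0.0)
g(y_3) = b*y + (c1 - a1*y)*x1 + (c2 - a2*y)*x2 = 9*(-8.25) + 23.25*0.0 + 61.5*0.0 = -74.25 + 0.0 + 0.0 = -74.25


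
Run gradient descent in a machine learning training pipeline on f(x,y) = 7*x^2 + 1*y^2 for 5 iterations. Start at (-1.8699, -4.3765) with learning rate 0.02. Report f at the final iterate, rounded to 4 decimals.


Gradient descent on f(x,y) = 7*x^2 + 1*y^2.
Starting point: (-1.8699, -4.3765), alpha = 0.02
Step 1: grad_x = 2*7*-1.8699 = -26.1786, grad_y = 2*1*-4.3765 = -8.753
  x_1 = -1.8699 - 0.02*-26.1786 = -1.3463
  y_1 = -4.3765 - 0.02*-8.753 = -4.2014
Step 2: grad_x = 2*7*-1.3463 = -18.8486, grad_y = 2*1*-4.2014 = -8.4029
  x_2 = -1.3463 - 0.02*-18.8486 = -0.9694
  y_2 = -4.2014 - 0.02*-8.4029 = -4.0334
Step 3: grad_x = 2*7*-0.9694 = -13.571, grad_y = 2*1*-4.0334 = -8.0668
  x_3 = -0.9694 - 0.02*-13.571 = -0.6979
  y_3 = -4.0334 - 0.02*-8.0668 = -3.872
Step 4: grad_x = 2*7*-0.6979 = -9.7711, grad_y = 2*1*-3.872 = -7.7441
  x_4 = -0.6979 - 0.02*-9.7711 = -0.5025
  y_4 = -3.872 - 0.02*-7.7441 = -3.7172
Step 5: grad_x = 2*7*-0.5025 = -7.0352, grad_y = 2*1*-3.7172 = -7.4343
  x_5 = -0.5025 - 0.02*-7.0352 = -0.3618
  y_5 = -3.7172 - 0.02*-7.4343 = -3.5685
f(-0.3618, -3.5685) = 7*(-0.3618)^2 + 1*(-3.5685)^2 = 13.6504


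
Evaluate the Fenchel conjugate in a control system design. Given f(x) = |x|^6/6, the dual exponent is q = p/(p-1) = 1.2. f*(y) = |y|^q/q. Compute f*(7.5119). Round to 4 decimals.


The conjugate exponent q satisfies 1/p + 1/q = 1.
p = 6, so q = 6/(6 - 1) = 1.2
|y|^q = 7.5119^1.2 = 11.2435
f*(7.5119) = 11.2435 / 1.2 = 9.3695


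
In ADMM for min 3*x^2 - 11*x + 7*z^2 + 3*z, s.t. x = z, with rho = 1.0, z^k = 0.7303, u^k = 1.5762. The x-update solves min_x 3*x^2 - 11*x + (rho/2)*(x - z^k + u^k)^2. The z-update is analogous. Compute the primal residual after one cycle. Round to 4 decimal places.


ADMM iteration with rho = 1.0, z^k = 0.7303, u^k = 1.5762
Step 1: x-update.
Minimize 3*x^2 - 11*x + (1.0/2)*(x - 0.7303 + 1.5762)^2
FOC: (2*3 + 1.0)*x = 11 + 1.0*(0.7303 - 1.5762)
x^{k+1} = 1.4506
Step 2: z-update.
Minimize 7*z^2 + 3*z + (1.0/2)*(1.4506 - z + 1.5762)^2
FOC: (2*7 + 1.0)*z = -3 + 1.0*(1.4506 + 1.5762)
z^{k+1} = 0.0018
Step 3: u-update.
u^{k+1} = 1.5762 + 1.4506 - 0.0018 = 3.025
Step 4: Primal residual = |1.4506 - 0.0018| = 1.4488


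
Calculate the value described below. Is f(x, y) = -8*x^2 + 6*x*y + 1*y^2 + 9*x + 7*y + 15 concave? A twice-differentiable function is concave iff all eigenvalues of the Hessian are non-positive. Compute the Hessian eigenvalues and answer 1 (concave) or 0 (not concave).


The Hessian of f(x,y) = -8*x^2 + 6*x*y + 1*y^2 + 9*x + 7*y + 15 is:
H = [[-16, 6], [6, 2]]
Trace = -16 + 2 = -14
Determinant = -16*2 - (6)^2 = -68
Discriminant = (-14)^2 - 4*-68 = 468.0
Eigenvalues: lambda_1 = -17.8167, lambda_2 = 3.8167
The function is not concave.

0


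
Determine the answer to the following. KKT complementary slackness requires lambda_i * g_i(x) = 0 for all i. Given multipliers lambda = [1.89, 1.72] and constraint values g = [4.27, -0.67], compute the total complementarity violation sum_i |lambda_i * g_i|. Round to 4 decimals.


KKT complementary slackness check:
lambda_1 * g_1 = 1.89 * 4.27 = 8.0703
lambda_2 * g_2 = 1.72 * -0.67 = -1.1524
Total violation = 8.0703 + 1.1524 = 9.2227


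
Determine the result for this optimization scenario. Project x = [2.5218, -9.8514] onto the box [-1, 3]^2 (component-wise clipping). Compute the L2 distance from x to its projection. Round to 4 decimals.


Project each component onto [-1, 3].
clip(2.5218) = 2.5218, clip(-9.8514) = -1.0
Projection = [2.5218, -1.0]
Squared diffs: [0.0, 78.3473]
Distance = sqrt(78.3473) = 8.8514


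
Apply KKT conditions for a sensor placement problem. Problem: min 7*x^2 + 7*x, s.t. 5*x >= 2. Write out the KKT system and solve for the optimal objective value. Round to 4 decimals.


Step 1: Try lambda = 0 (constraint inactive).
x_unc = -7/(2*7) = -0.5
Check: 5*-0.5 = -2.5 < 2 -- violated!
Step 2: Constraint must be active: 5*x = 2
x* = 2/5 = 0.4
lambda = (2*7*0.4 + 7)/5 = 2.52
Step 3: Compute optimal value.
f(x*) = 7*0.4^2 + 7*0.4 = 3.92


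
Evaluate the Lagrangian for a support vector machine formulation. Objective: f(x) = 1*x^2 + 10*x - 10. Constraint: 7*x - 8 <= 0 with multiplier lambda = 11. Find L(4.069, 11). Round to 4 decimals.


Step 1: Evaluate f(x).
f(4.069) = 1*4.069^2 + 10*4.069 - 10 = 47.2468
Step 2: Evaluate g(x).
g(4.069) = 7*4.069 - 8 = 20.483
Step 3: Compute Lagrangian.
L = 47.2468 + 11*20.483 = 272.5598


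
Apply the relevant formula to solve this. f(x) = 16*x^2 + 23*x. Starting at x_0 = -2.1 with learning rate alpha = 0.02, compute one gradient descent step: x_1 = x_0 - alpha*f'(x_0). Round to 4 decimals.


We compute the gradient at x_0 and apply the update.
f'(x) = 32*x + 23
f'(-2.1) = 32*-2.1 + 23 = -44.2
x_1 = -2.1 - 0.02*-44.2 = -1.216


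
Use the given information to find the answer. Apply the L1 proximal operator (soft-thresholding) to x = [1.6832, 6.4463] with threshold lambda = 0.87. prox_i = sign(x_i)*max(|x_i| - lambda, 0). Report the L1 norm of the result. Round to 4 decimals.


Soft-thresholding with lambda = 0.87:
prox(1.6832) = sign(1.6832)*max(|1.6832| - 0.87, 0) = 0.8132
prox(6.4463) = sign(6.4463)*max(|6.4463| - 0.87, 0) = 5.5763
prox(x) = [0.8132, 5.5763]
||prox(x)||_1 = 0.8132 + 5.5763 = 6.3895


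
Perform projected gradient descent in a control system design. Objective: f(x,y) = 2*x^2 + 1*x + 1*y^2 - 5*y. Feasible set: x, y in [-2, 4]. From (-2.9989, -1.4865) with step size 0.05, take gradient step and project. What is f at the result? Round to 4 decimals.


Step 1: Compute gradient at (-2.9989, -1.4865).
grad_x = 2*2*-2.9989 + 1 = -10.9956
grad_y = 2*1*-1.4865 - 5 = -7.973
Step 2: Gradient step.
x_raw = -2.9989 - 0.05*-10.9956 = -2.4491
y_raw = -1.4865 - 0.05*-7.973 = -1.0879
Step 3: Project onto [-2, 4].
x_proj = clip(-2.4491) = -2.0
y_proj = clip(-1.0879) = -1.0879
Step 4: Evaluate f.
f(-2.0, -1.0879) = 12.6227


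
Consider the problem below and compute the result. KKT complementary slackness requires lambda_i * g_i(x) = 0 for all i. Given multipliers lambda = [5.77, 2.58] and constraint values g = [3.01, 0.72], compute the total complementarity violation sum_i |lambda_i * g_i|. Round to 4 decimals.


KKT complementary slackness check:
lambda_1 * g_1 = 5.77 * 3.01 = 17.3677
lambda_2 * g_2 = 2.58 * 0.72 = 1.8576
Total violation = 17.3677 + 1.8576 = 19.2253


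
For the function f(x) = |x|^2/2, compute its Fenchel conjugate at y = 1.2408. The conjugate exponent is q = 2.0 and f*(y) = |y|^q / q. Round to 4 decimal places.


The conjugate exponent q satisfies 1/p + 1/q = 1.
p = 2, so q = 2/(2 - 1) = 2.0
|y|^q = 1.2408^2.0 = 1.5396
f*(1.2408) = 1.5396 / 2.0 = 0.7698


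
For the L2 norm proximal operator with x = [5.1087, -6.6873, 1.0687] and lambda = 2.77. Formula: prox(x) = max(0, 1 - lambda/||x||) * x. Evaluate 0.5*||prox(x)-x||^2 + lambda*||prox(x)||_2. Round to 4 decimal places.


Step 1: Compute ||x||.
||x|| = 8.483
Step 2: Compute scaling factor.
scale = max(0, 1 - 2.77/8.483) = 0.6735
Step 3: prox(x) = [3.4405, -4.5037, 0.7197]
||prox(x)|| = 5.713
Step 4: Proximal objective.
0.5*||prox-x||^2 = 3.8365
lambda*||prox|| = 15.825
Total = 19.6614
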